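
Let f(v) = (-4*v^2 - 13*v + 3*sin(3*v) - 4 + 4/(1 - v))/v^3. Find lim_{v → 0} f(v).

Substitution gives 0/0; apply L'Hôpital's rule 3 times.
After differentiating numerator and denominator 3 times the quotient is (-81*cos(3*v) + 24/(v - 1)^4)/(6); at v = 0 this is -19/2.

-19/2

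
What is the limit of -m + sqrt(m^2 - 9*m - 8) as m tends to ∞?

-9/2

This has the form ∞ − ∞. Multiply and divide by the conjugate √(m^2 - 9*m - 8) + m.
That gives (-9m - 8) / (√(m^2 - 9*m - 8) + m).
Divide numerator and denominator by m: the limit is -9/(2·1) = -9/2.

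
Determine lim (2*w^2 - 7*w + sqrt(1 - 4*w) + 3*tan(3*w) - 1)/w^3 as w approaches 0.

Substitution gives 0/0 (the numerator vanishes to order 3).
Expand each term to order w^3: the coefficient of w^3 in √(1 - 4w) is -4 and in 3·tan(3w) is 27.
Lower-order terms cancel with the polynomial part, so the numerator is (23)·w^3 + o(w^3), and the limit is (23)/(1) = 23.

23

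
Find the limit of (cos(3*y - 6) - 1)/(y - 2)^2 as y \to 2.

-9/2

Direct substitution gives 0/0.
Apply L'Hôpital: lim (-3*sin(3*y - 6))/(2*y - 4), still 0/0.
After 2 applications of L'Hôpital's rule the quotient is (-9*cos(3*y - 6))/(2); substituting y = 2 gives -9/2.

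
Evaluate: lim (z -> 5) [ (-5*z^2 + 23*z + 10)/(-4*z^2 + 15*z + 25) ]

Direct substitution gives 0/0, so factor. Both numerator and denominator have (z - 5) as a factor.
After cancelling, the expression reduces to (-5*z - 2)/(-4*z - 5).
Substituting z = 5 gives 27/25.

27/25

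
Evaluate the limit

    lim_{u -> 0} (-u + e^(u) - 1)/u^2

1/2

Direct substitution gives 0/0.
Apply L'Hôpital: lim (e^(u) - 1)/(2*u), still 0/0.
After 2 applications of L'Hôpital's rule the quotient is (e^(u))/(2); substituting u = 0 gives 1/2.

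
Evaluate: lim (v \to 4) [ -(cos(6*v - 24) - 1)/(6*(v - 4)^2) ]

Direct substitution gives 0/0.
Apply L'Hôpital: lim (-6*sin(6*v - 24))/(48 - 12*v), still 0/0.
After 2 applications of L'Hôpital's rule the quotient is (-36*cos(6*v - 24))/(-12); substituting v = 4 gives 3.

3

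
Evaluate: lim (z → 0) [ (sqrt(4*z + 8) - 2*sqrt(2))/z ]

A 0/0 form; rationalise with √(8 + 4z) + √8. This collapses the numerator to 4z, leaving 4/(√(8 + 4z) + √8) → 4/(2√8) = √(2)/2.

√(2)/2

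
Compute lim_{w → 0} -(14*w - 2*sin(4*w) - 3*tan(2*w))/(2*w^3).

Substitution gives 0/0 (the numerator vanishes to order 3).
Expand each term to order w^3: the coefficient of w^3 in -3·tan(2w) is -8 and in -2·sin(4w) is 64/3.
Lower-order terms cancel with the polynomial part, so the numerator is (40/3)·w^3 + o(w^3), and the limit is (40/3)/(-2) = -20/3.

-20/3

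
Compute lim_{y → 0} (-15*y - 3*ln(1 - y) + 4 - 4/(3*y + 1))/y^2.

Substitution gives 0/0 (the numerator vanishes to order 2).
Expand each term to order y^2: the coefficient of y^2 in -3·ln(1 - y) is 3/2 and in -4·1/(1 + 3y) is -36.
Lower-order terms cancel with the polynomial part, so the numerator is (-69/2)·y^2 + o(y^2), and the limit is (-69/2)/(1) = -69/2.

-69/2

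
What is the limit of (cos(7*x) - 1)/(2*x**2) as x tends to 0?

-49/4

Direct substitution gives 0/0.
Apply L'Hôpital: lim (-7*sin(7*x))/(4*x), still 0/0.
After 2 applications of L'Hôpital's rule the quotient is (-49*cos(7*x))/(4); substituting x = 0 gives -49/4.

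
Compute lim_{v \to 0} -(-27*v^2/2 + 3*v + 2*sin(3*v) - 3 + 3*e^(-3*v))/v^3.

45/2

Substitution gives 0/0; apply L'Hôpital's rule 3 times.
After differentiating numerator and denominator 3 times the quotient is (-54*cos(3*v) - 81*e^(-3*v))/(-6); at v = 0 this is 45/2.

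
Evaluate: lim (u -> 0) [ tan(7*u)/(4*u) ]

Substitution gives 0/0.
Since tan(θ)/θ → 1 as θ → 0, tan(7u)/(7u) → 1 and the limit is 7/4.

7/4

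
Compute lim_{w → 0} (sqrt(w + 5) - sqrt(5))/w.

√(5)/10

Substitution gives 0/0. Multiply numerator and denominator by the conjugate √(5 + w) + √5.
The numerator becomes (5 + w) − 5 = w, so the expression simplifies to 1/(√(5 + w) + √5).
Letting w → 0 gives 1/(2√5) = √(5)/10.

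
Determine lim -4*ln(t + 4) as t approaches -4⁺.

∞

As t → -4⁺, t + 4 → 0⁺ and ln(t + 4) → −∞.
Multiplying by -4 gives ∞.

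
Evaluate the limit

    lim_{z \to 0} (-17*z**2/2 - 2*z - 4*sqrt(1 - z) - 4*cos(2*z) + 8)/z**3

Substitution gives 0/0; apply L'Hôpital's rule 3 times.
After differentiating numerator and denominator 3 times the quotient is (-32*sin(2*z) + 3/(2*(1 - z)^(5/2)))/(6); at z = 0 this is 1/4.

1/4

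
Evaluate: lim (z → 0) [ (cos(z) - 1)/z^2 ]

-1/2

Direct substitution gives 0/0.
Apply L'Hôpital: lim (-sin(z))/(2*z), still 0/0.
After 2 applications of L'Hôpital's rule the quotient is (-cos(z))/(2); substituting z = 0 gives -1/2.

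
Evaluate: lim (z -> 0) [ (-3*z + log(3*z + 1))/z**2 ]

Direct substitution gives 0/0.
Apply L'Hôpital: lim (-3 + 3/(3*z + 1))/(2*z), still 0/0.
After 2 applications of L'Hôpital's rule the quotient is (-9/(3*z + 1)^2)/(2); substituting z = 0 gives -9/2.

-9/2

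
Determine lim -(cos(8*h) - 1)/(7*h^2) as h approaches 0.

Direct substitution gives 0/0.
Apply L'Hôpital: lim (-8*sin(8*h))/(-14*h), still 0/0.
After 2 applications of L'Hôpital's rule the quotient is (-64*cos(8*h))/(-14); substituting h = 0 gives 32/7.

32/7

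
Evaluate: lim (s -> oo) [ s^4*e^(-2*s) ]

0

Write as s^4/e^{2s}, an ∞/∞ form.
Exponential growth dominates any polynomial, so repeated L'Hôpital (or the standard result) gives 0.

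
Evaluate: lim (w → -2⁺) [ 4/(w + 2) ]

∞

As w → -2⁺, (w + 2) → 0⁺, so (w + 2)^1 → 0⁺ and 4/(w + 2)^1 → ∞.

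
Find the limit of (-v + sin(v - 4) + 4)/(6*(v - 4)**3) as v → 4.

Direct substitution gives 0/0.
Apply L'Hôpital: lim (cos(v - 4) - 1)/(18*(v - 4)^2), still 0/0.
Apply L'Hôpital: lim (-sin(v - 4))/(36*v - 144), still 0/0.
After 3 applications of L'Hôpital's rule the quotient is (-cos(v - 4))/(36); substituting v = 4 gives -1/36.

-1/36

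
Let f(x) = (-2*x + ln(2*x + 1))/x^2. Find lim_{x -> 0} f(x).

-2

Direct substitution gives 0/0.
Apply L'Hôpital: lim (-2 + 2/(2*x + 1))/(2*x), still 0/0.
After 2 applications of L'Hôpital's rule the quotient is (-4/(2*x + 1)^2)/(2); substituting x = 0 gives -2.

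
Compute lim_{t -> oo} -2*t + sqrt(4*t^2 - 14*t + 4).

-7/2

An ∞ − ∞ form. Rationalising with the conjugate, the difference becomes (-14t + 4) / (√(4*t^2 - 14*t + 4) + 2t).
For large t the denominator behaves like 2·2t, so the quotient tends to -14/4 = -7/2.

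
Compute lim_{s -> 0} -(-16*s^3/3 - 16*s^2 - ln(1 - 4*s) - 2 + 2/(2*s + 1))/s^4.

-96

Substitution gives 0/0; apply L'Hôpital's rule 4 times.
After differentiating numerator and denominator 4 times the quotient is (1536/(4*s - 1)^4 + 768/(2*s + 1)^5)/(-24); at s = 0 this is -96.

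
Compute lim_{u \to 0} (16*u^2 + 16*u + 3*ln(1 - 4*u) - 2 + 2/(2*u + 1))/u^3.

Substitution gives 0/0; apply L'Hôpital's rule 3 times.
After differentiating numerator and denominator 3 times the quotient is (384/(4*u - 1)^3 - 96/(2*u + 1)^4)/(6); at u = 0 this is -80.

-80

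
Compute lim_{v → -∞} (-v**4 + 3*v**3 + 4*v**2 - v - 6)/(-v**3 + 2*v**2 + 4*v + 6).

The numerator has higher degree (4 > 3); the quotient behaves like (-1/(-1))·v^1 for large |v|.
As v → −∞ this diverges to -∞.

-∞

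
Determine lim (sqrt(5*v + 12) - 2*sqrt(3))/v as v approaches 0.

Substitution gives 0/0. Multiply numerator and denominator by the conjugate √(12 + 5v) + √12.
The numerator becomes (12 + 5v) − 12 = 5v, so the expression simplifies to 5/(√(12 + 5v) + √12).
Letting v → 0 gives 5/(2√12) = 5*√(3)/12.

5*√(3)/12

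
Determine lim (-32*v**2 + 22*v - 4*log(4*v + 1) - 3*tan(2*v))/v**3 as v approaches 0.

-280/3

Substitution gives 0/0 (the numerator vanishes to order 3).
Expand each term to order v^3: the coefficient of v^3 in -4·ln(1 + 4v) is -256/3 and in -3·tan(2v) is -8.
Lower-order terms cancel with the polynomial part, so the numerator is (-280/3)·v^3 + o(v^3), and the limit is (-280/3)/(1) = -280/3.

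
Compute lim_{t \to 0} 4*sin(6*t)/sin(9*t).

8/3

Substitution gives 0/0.
Divide numerator and denominator by t: sin(6t)/t → 6 and sin(9t)/t → 9, so the limit is 4·6/9 = 8/3.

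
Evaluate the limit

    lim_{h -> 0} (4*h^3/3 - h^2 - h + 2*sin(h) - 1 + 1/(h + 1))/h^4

1

Substitution gives 0/0; apply L'Hôpital's rule 4 times.
After differentiating numerator and denominator 4 times the quotient is (2*sin(h) + 24/(h + 1)^5)/(24); at h = 0 this is 1.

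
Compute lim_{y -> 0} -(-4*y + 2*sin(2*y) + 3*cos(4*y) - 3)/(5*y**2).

24/5

Substitution gives 0/0; apply L'Hôpital's rule 2 times.
After differentiating numerator and denominator 2 times the quotient is (-8*sin(2*y) - 48*cos(4*y))/(-10); at y = 0 this is 24/5.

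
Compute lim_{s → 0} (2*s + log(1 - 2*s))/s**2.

Direct substitution gives 0/0.
Apply L'Hôpital: lim (2 - 2/(1 - 2*s))/(2*s), still 0/0.
After 2 applications of L'Hôpital's rule the quotient is (-4/(1 - 2*s)^2)/(2); substituting s = 0 gives -2.

-2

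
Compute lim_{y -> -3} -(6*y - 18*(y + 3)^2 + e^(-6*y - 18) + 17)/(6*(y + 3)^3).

6

Direct substitution gives 0/0.
Apply L'Hôpital: lim (-36*y - 6*e^(-6*y - 18) - 102)/(-18*(y + 3)^2), still 0/0.
Apply L'Hôpital: lim (36*e^(-6*y - 18) - 36)/(-36*y - 108), still 0/0.
After 3 applications of L'Hôpital's rule the quotient is (-216*e^(-6*y - 18))/(-36); substituting y = -3 gives 6.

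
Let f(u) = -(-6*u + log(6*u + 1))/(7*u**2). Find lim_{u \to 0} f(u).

Direct substitution gives 0/0.
Apply L'Hôpital: lim (-6 + 6/(6*u + 1))/(-14*u), still 0/0.
After 2 applications of L'Hôpital's rule the quotient is (-36/(6*u + 1)^2)/(-14); substituting u = 0 gives 18/7.

18/7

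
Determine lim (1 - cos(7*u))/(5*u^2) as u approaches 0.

49/10

Substitution gives 0/0.
Use (1 − cos θ)/θ² → 1/2 with θ = 7u: the limit is 7²/(2·5) = 49/10.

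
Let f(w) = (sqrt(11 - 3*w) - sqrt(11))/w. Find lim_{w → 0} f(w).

-3*√(11)/22

A 0/0 form; rationalise with √(11 - 3w) + √11. This collapses the numerator to -3w, leaving -3/(√(11 - 3w) + √11) → -3/(2√11) = -3*√(11)/22.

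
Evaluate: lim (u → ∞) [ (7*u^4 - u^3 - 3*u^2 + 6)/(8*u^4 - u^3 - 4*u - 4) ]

Numerator and denominator both have degree 4.
Dividing every term by u^4, all lower-order terms vanish and the limit is the ratio of leading coefficients, 7/(8) = 7/8.

7/8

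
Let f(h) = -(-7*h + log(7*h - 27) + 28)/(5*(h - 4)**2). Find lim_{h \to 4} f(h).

Direct substitution gives 0/0.
Apply L'Hôpital: lim (-7 + 7/(7*h - 27))/(40 - 10*h), still 0/0.
After 2 applications of L'Hôpital's rule the quotient is (-49/(7*h - 27)^2)/(-10); substituting h = 4 gives 49/10.

49/10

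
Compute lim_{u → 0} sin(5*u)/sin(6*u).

5/6

Substitution gives 0/0.
Divide numerator and denominator by u: sin(5u)/u → 5 and sin(6u)/u → 6, so the limit is 1·5/6 = 5/6.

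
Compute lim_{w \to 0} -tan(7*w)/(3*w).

-7/3

Substitution gives 0/0.
Since tan(u)/u → 1 as u → 0, tan(7w)/(7w) → 1 and the limit is 7/(-3) = -7/3.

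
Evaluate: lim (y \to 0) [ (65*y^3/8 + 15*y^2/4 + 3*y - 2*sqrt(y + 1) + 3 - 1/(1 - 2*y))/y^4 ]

-1019/64

Substitution gives 0/0 (the numerator vanishes to order 4).
Expand each term to order y^4: the coefficient of y^4 in -2·√(1 + y) is 5/64 and in −1/(1 - 2y) is -16.
Lower-order terms cancel with the polynomial part, so the numerator is (-1019/64)·y^4 + o(y^4), and the limit is (-1019/64)/(1) = -1019/64.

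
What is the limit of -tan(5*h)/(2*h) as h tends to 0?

Substitution gives 0/0.
Since tan(u)/u → 1 as u → 0, tan(5h)/(5h) → 1 and the limit is 5/(-2) = -5/2.

-5/2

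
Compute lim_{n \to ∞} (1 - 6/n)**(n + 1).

e^(-6)

Let L be the limit and take ln: ln L = lim (n + 1)·ln(1 - 6/n) = lim (n + 1)·(-6/n + O(1/n²)) = -6.
Hence L = e^(-6).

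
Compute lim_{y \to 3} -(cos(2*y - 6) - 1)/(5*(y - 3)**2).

Direct substitution gives 0/0.
Apply L'Hôpital: lim (-2*sin(2*y - 6))/(30 - 10*y), still 0/0.
After 2 applications of L'Hôpital's rule the quotient is (-4*cos(2*y - 6))/(-10); substituting y = 3 gives 2/5.

2/5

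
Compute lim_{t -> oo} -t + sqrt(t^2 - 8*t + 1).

This has the form ∞ − ∞. Multiply and divide by the conjugate √(t^2 - 8*t + 1) + t.
That gives (-8t + 1) / (√(t^2 - 8*t + 1) + t).
Divide numerator and denominator by t: the limit is -8/(2·1) = -4.

-4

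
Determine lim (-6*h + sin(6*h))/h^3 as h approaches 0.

Direct substitution gives 0/0.
Apply L'Hôpital: lim (6*cos(6*h) - 6)/(3*h^2), still 0/0.
Apply L'Hôpital: lim (-36*sin(6*h))/(6*h), still 0/0.
After 3 applications of L'Hôpital's rule the quotient is (-216*cos(6*h))/(6); substituting h = 0 gives -36.

-36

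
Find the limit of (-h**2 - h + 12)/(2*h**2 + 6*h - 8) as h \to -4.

-7/10

Since h = -4 makes numerator and denominator zero, (h + 4) divides both.
Cancelling it gives (3 - h)/(2*h - 2); now plug in h = -4 to get -7/10.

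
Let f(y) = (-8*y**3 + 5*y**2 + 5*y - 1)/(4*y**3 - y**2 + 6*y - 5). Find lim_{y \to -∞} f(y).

Numerator and denominator both have degree 3.
Dividing every term by y^3, all lower-order terms vanish and the limit is the ratio of leading coefficients, -8/(4) = -2.

-2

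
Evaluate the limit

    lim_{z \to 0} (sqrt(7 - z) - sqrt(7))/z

Substitution gives 0/0. Multiply numerator and denominator by the conjugate √(7 - z) + √7.
The numerator becomes (7 - z) − 7 = -z, so the expression simplifies to -1/(√(7 - z) + √7).
Letting z → 0 gives -1/(2√7) = -√(7)/14.

-√(7)/14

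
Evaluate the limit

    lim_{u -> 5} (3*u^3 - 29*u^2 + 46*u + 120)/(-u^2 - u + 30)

19/11

Direct substitution gives 0/0, so factor. Both numerator and denominator have (u - 5) as a factor.
After cancelling, the expression reduces to (3*u^2 - 14*u - 24)/(-u - 6).
Substituting u = 5 gives 19/11.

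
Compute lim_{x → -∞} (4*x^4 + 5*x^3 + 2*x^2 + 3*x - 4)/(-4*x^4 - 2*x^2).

Numerator and denominator both have degree 4.
Dividing every term by x^4, all lower-order terms vanish and the limit is the ratio of leading coefficients, 4/(-4) = -1.

-1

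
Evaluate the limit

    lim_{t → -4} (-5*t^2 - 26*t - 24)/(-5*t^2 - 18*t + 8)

At t = -4 both the top and bottom vanish — a removable singularity. Factoring out (t + 4) from each leaves (-5*t - 6)/(2 - 5*t), which at t = -4 equals 7/11.

7/11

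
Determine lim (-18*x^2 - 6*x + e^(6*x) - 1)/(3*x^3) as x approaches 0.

12

Direct substitution gives 0/0.
Apply L'Hôpital: lim (-36*x + 6*e^(6*x) - 6)/(9*x^2), still 0/0.
Apply L'Hôpital: lim (36*e^(6*x) - 36)/(18*x), still 0/0.
After 3 applications of L'Hôpital's rule the quotient is (216*e^(6*x))/(18); substituting x = 0 gives 12.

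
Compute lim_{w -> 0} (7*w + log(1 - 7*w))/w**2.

-49/2

Direct substitution gives 0/0.
Apply L'Hôpital: lim (7 - 7/(1 - 7*w))/(2*w), still 0/0.
After 2 applications of L'Hôpital's rule the quotient is (-49/(1 - 7*w)^2)/(2); substituting w = 0 gives -49/2.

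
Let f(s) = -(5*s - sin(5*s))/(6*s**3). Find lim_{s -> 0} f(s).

-125/36

Direct substitution gives 0/0.
Apply L'Hôpital: lim (5 - 5*cos(5*s))/(-18*s^2), still 0/0.
Apply L'Hôpital: lim (25*sin(5*s))/(-36*s), still 0/0.
After 3 applications of L'Hôpital's rule the quotient is (125*cos(5*s))/(-36); substituting s = 0 gives -125/36.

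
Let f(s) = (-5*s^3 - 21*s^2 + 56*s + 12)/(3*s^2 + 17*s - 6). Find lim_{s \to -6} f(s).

Since s = -6 makes numerator and denominator zero, (s + 6) divides both.
Cancelling it gives (-5*s^2 + 9*s + 2)/(3*s - 1); now plug in s = -6 to get 232/19.

232/19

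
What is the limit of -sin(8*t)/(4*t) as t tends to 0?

Substitution gives 0/0.
Write it as (8/(-4))·sin(8t)/(8t); since sin(u)/u → 1, the limit is -2.

-2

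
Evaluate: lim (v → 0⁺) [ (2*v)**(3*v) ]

1

Base → 0⁺ and exponent → 0⁺: a 0^0 form.
Take logs: 3v·ln(2v). This is 0·(−∞); rewriting as ln(2v)/(1/(3v)) and applying L'Hôpital gives 0.
Hence the limit is e^0 = 1.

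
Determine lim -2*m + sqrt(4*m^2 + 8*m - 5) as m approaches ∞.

This has the form ∞ − ∞. Multiply and divide by the conjugate √(4*m^2 + 8*m - 5) + 2m.
That gives (8m - 5) / (√(4*m^2 + 8*m - 5) + 2m).
Divide numerator and denominator by m: the limit is 8/(2·2) = 2.

2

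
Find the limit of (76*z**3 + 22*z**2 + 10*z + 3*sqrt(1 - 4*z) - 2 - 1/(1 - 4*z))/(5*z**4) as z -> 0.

Substitution gives 0/0; apply L'Hôpital's rule 4 times.
After differentiating numerator and denominator 4 times the quotient is (6144/(4*z - 1)^5 + 720*(4*z - 1)^5/(1 - 4*z)^(17/2))/(120); at z = 0 this is -286/5.

-286/5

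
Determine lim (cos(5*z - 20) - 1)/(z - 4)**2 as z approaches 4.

Direct substitution gives 0/0.
Apply L'Hôpital: lim (-5*sin(5*z - 20))/(2*z - 8), still 0/0.
After 2 applications of L'Hôpital's rule the quotient is (-25*cos(5*z - 20))/(2); substituting z = 4 gives -25/2.

-25/2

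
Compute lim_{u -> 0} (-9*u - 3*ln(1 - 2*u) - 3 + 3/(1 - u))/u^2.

9

Substitution gives 0/0; apply L'Hôpital's rule 2 times.
After differentiating numerator and denominator 2 times the quotient is (12/(2*u - 1)^2 - 6/(u - 1)^3)/(2); at u = 0 this is 9.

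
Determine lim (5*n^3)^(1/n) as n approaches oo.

1

Base → ∞ and exponent → 0: an ∞^0 form.
Take logs: (1/n)·ln(5·n^3) = (ln 5 + 3·ln n)/n → 0.
So the limit is e^0 = 1.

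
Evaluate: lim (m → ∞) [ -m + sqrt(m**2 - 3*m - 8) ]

This has the form ∞ − ∞. Multiply and divide by the conjugate √(m^2 - 3*m - 8) + m.
That gives (-3m - 8) / (√(m^2 - 3*m - 8) + m).
Divide numerator and denominator by m: the limit is -3/(2·1) = -3/2.

-3/2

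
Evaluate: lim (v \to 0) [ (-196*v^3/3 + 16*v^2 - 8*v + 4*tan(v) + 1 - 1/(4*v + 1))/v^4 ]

Substitution gives 0/0; apply L'Hôpital's rule 4 times.
After differentiating numerator and denominator 4 times the quotient is (96*tan(v)^3/cos(v)^2 + 64*tan(v)/cos(v)^2 - 6144/(4*v + 1)^5)/(24); at v = 0 this is -256.

-256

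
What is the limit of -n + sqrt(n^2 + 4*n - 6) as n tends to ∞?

2

This has the form ∞ − ∞. Multiply and divide by the conjugate √(n^2 + 4*n - 6) + n.
That gives (4n - 6) / (√(n^2 + 4*n - 6) + n).
Divide numerator and denominator by n: the limit is 4/(2·1) = 2.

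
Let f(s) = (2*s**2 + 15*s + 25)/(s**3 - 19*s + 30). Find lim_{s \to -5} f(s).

Direct substitution gives 0/0, so factor. Both numerator and denominator have (s + 5) as a factor.
After cancelling, the expression reduces to (2*s + 5)/(s^2 - 5*s + 6).
Substituting s = -5 gives -5/56.

-5/56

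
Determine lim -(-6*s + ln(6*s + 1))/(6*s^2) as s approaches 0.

Direct substitution gives 0/0.
Apply L'Hôpital: lim (-6 + 6/(6*s + 1))/(-12*s), still 0/0.
After 2 applications of L'Hôpital's rule the quotient is (-36/(6*s + 1)^2)/(-12); substituting s = 0 gives 3.

3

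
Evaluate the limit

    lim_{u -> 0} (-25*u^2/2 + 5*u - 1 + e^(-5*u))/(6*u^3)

-125/36

Direct substitution gives 0/0.
Apply L'Hôpital: lim (-25*u + 5 - 5*e^(-5*u))/(18*u^2), still 0/0.
Apply L'Hôpital: lim (-25 + 25*e^(-5*u))/(36*u), still 0/0.
After 3 applications of L'Hôpital's rule the quotient is (-125*e^(-5*u))/(36); substituting u = 0 gives -125/36.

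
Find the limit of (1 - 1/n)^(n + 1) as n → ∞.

Let L be the limit and take ln: ln L = lim (n + 1)·ln(1 - 1/n) = lim (n + 1)·(-1/n + O(1/n²)) = -1.
Hence L = e^(-1).

e^(-1)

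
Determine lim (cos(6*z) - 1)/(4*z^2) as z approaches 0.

Direct substitution gives 0/0.
Apply L'Hôpital: lim (-6*sin(6*z))/(8*z), still 0/0.
After 2 applications of L'Hôpital's rule the quotient is (-36*cos(6*z))/(8); substituting z = 0 gives -9/2.

-9/2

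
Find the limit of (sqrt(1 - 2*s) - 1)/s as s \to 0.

Substitution gives 0/0. Multiply numerator and denominator by the conjugate √(1 - 2s) + √1.
The numerator becomes (1 - 2s) − 1 = -2s, so the expression simplifies to -2/(√(1 - 2s) + √1).
Letting s → 0 gives -2/(2√1) = -1.

-1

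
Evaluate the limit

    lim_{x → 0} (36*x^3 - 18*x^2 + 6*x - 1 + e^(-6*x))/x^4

54

Direct substitution gives 0/0.
Apply L'Hôpital: lim (108*x^2 - 36*x + 6 - 6*e^(-6*x))/(4*x^3), still 0/0.
Apply L'Hôpital: lim (216*x - 36 + 36*e^(-6*x))/(12*x^2), still 0/0.
Apply L'Hôpital: lim (216 - 216*e^(-6*x))/(24*x), still 0/0.
After 4 applications of L'Hôpital's rule the quotient is (1296*e^(-6*x))/(24); substituting x = 0 gives 54.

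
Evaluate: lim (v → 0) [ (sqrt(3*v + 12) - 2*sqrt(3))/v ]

Substitution gives 0/0. Multiply numerator and denominator by the conjugate √(12 + 3v) + √12.
The numerator becomes (12 + 3v) − 12 = 3v, so the expression simplifies to 3/(√(12 + 3v) + √12).
Letting v → 0 gives 3/(2√12) = √(3)/4.

√(3)/4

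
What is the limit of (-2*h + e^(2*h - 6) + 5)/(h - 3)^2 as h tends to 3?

Direct substitution gives 0/0.
Apply L'Hôpital: lim (2*e^(2*h - 6) - 2)/(2*h - 6), still 0/0.
After 2 applications of L'Hôpital's rule the quotient is (4*e^(2*h - 6))/(2); substituting h = 3 gives 2.

2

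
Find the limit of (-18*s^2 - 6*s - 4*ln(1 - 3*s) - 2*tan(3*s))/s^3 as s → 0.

Substitution gives 0/0 (the numerator vanishes to order 3).
Expand each term to order s^3: the coefficient of s^3 in -2·tan(3s) is -18 and in -4·ln(1 - 3s) is 36.
Lower-order terms cancel with the polynomial part, so the numerator is (18)·s^3 + o(s^3), and the limit is (18)/(1) = 18.

18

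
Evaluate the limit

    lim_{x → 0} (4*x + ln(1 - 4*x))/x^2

Direct substitution gives 0/0.
Apply L'Hôpital: lim (4 - 4/(1 - 4*x))/(2*x), still 0/0.
After 2 applications of L'Hôpital's rule the quotient is (-16/(1 - 4*x)^2)/(2); substituting x = 0 gives -8.

-8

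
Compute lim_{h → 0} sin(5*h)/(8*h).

Substitution gives 0/0.
Write it as (5/8)·sin(5h)/(5h); since sin(u)/u → 1, the limit is 5/8.

5/8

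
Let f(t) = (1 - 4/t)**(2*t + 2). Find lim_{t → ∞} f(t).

e^(-8)

Let L be the limit and take ln: ln L = lim (2t + 2)·ln(1 - 4/t) = lim (2t + 2)·(-4/t + O(1/t²)) = -8.
Hence L = e^(-8).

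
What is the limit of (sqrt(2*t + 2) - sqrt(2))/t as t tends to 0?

A 0/0 form; rationalise with √(2 + 2t) + √2. This collapses the numerator to 2t, leaving 2/(√(2 + 2t) + √2) → 2/(2√2) = √(2)/2.

√(2)/2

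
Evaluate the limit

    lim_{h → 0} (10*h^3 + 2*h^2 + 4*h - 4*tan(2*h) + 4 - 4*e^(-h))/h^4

-1/6

Substitution gives 0/0; apply L'Hôpital's rule 4 times.
After differentiating numerator and denominator 4 times the quotient is (-1536*tan(2*h)^5 - 2560*tan(2*h)^3 - 1024*tan(2*h) - 4*e^(-h))/(24); at h = 0 this is -1/6.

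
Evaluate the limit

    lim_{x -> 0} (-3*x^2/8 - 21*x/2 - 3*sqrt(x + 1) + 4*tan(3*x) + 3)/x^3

Substitution gives 0/0 (the numerator vanishes to order 3).
Expand each term to order x^3: the coefficient of x^3 in 4·tan(3x) is 36 and in -3·√(1 + x) is -3/16.
Lower-order terms cancel with the polynomial part, so the numerator is (573/16)·x^3 + o(x^3), and the limit is (573/16)/(1) = 573/16.

573/16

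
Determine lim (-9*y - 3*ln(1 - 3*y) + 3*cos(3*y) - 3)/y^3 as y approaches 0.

27

Substitution gives 0/0 (the numerator vanishes to order 3).
Expand each term to order y^3: the coefficient of y^3 in -3·ln(1 - 3y) is 27 and in 3·cos(3y) is 0.
Lower-order terms cancel with the polynomial part, so the numerator is (27)·y^3 + o(y^3), and the limit is (27)/(1) = 27.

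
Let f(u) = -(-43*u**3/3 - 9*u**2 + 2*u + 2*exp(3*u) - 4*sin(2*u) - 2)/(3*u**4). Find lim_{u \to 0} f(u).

Substitution gives 0/0 (the numerator vanishes to order 4).
Expand each term to order u^4: the coefficient of u^4 in -4·sin(2u) is 0 and in 2·e^(3u) is 27/4.
Lower-order terms cancel with the polynomial part, so the numerator is (27/4)·u^4 + o(u^4), and the limit is (27/4)/(-3) = -9/4.

-9/4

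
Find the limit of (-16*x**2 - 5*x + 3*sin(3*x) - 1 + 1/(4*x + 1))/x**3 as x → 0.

-155/2

Substitution gives 0/0; apply L'Hôpital's rule 3 times.
After differentiating numerator and denominator 3 times the quotient is (-81*cos(3*x) - 384/(4*x + 1)^4)/(6); at x = 0 this is -155/2.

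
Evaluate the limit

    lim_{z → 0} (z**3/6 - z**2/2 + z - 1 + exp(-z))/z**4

Direct substitution gives 0/0.
Apply L'Hôpital: lim (z^2/2 - z + 1 - e^(-z))/(4*z^3), still 0/0.
Apply L'Hôpital: lim (z - 1 + e^(-z))/(12*z^2), still 0/0.
Apply L'Hôpital: lim (1 - e^(-z))/(24*z), still 0/0.
After 4 applications of L'Hôpital's rule the quotient is (e^(-z))/(24); substituting z = 0 gives 1/24.

1/24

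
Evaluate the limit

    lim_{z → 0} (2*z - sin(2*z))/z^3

4/3

Direct substitution gives 0/0.
Apply L'Hôpital: lim (2 - 2*cos(2*z))/(3*z^2), still 0/0.
Apply L'Hôpital: lim (4*sin(2*z))/(6*z), still 0/0.
After 3 applications of L'Hôpital's rule the quotient is (8*cos(2*z))/(6); substituting z = 0 gives 4/3.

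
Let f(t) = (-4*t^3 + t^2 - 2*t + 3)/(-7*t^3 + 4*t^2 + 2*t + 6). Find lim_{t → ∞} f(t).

4/7

Numerator and denominator both have degree 3.
Dividing every term by t^3, all lower-order terms vanish and the limit is the ratio of leading coefficients, -4/(-7) = 4/7.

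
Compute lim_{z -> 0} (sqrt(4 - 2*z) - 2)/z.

-1/2

A 0/0 form; rationalise with √(4 - 2z) + √4. This collapses the numerator to -2z, leaving -2/(√(4 - 2z) + √4) → -2/(2√4) = -1/2.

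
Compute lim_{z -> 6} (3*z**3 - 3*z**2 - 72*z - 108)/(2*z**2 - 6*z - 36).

At z = 6 both the top and bottom vanish — a removable singularity. Factoring out (z - 6) from each leaves (3*z^2 + 15*z + 18)/(2*z + 6), which at z = 6 equals 12.

12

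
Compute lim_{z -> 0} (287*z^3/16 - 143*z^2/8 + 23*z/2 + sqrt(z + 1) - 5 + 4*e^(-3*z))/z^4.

1723/128

Substitution gives 0/0 (the numerator vanishes to order 4).
Expand each term to order z^4: the coefficient of z^4 in 4·e^(-3z) is 27/2 and in √(1 + z) is -5/128.
Lower-order terms cancel with the polynomial part, so the numerator is (1723/128)·z^4 + o(z^4), and the limit is (1723/128)/(1) = 1723/128.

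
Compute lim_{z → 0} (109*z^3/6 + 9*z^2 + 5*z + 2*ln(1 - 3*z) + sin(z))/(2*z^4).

-81/4

Substitution gives 0/0 (the numerator vanishes to order 4).
Expand each term to order z^4: the coefficient of z^4 in sin(z) is 0 and in 2·ln(1 - 3z) is -81/2.
Lower-order terms cancel with the polynomial part, so the numerator is (-81/2)·z^4 + o(z^4), and the limit is (-81/2)/(2) = -81/4.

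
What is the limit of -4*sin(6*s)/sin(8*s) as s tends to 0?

-3

Substitution gives 0/0.
Divide numerator and denominator by s: sin(6s)/s → 6 and sin(8s)/s → 8, so the limit is -4·6/8 = -3.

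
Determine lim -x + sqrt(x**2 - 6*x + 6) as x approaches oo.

-3

An ∞ − ∞ form. Rationalising with the conjugate, the difference becomes (-6x + 6) / (√(x^2 - 6*x + 6) + x).
For large x the denominator behaves like 2·x, so the quotient tends to -6/2 = -3.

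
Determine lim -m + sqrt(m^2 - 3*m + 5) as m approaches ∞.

An ∞ − ∞ form. Rationalising with the conjugate, the difference becomes (-3m + 5) / (√(m^2 - 3*m + 5) + m).
For large m the denominator behaves like 2·m, so the quotient tends to -3/2 = -3/2.

-3/2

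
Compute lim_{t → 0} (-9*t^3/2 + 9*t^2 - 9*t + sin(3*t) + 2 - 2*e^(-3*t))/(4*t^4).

-27/16

Substitution gives 0/0; apply L'Hôpital's rule 4 times.
After differentiating numerator and denominator 4 times the quotient is (81*sin(3*t) - 162*e^(-3*t))/(96); at t = 0 this is -27/16.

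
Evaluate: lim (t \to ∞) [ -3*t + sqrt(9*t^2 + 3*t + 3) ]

1/2

This has the form ∞ − ∞. Multiply and divide by the conjugate √(9*t^2 + 3*t + 3) + 3t.
That gives (3t + 3) / (√(9*t^2 + 3*t + 3) + 3t).
Divide numerator and denominator by t: the limit is 3/(2·3) = 1/2.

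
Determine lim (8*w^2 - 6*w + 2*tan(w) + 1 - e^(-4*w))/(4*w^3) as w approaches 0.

Substitution gives 0/0; apply L'Hôpital's rule 3 times.
After differentiating numerator and denominator 3 times the quotient is (12*tan(w)^2/cos(w)^2 + 4/cos(w)^2 + 64*e^(-4*w))/(24); at w = 0 this is 17/6.

17/6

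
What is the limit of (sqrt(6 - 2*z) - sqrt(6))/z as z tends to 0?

-√(6)/6

A 0/0 form; rationalise with √(6 - 2z) + √6. This collapses the numerator to -2z, leaving -2/(√(6 - 2z) + √6) → -2/(2√6) = -√(6)/6.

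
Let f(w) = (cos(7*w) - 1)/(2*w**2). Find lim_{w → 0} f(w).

Direct substitution gives 0/0.
Apply L'Hôpital: lim (-7*sin(7*w))/(4*w), still 0/0.
After 2 applications of L'Hôpital's rule the quotient is (-49*cos(7*w))/(4); substituting w = 0 gives -49/4.

-49/4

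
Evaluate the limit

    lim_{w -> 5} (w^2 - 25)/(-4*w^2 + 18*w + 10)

-5/11

Since w = 5 makes numerator and denominator zero, (w - 5) divides both.
Cancelling it gives (w + 5)/(-4*w - 2); now plug in w = 5 to get -5/11.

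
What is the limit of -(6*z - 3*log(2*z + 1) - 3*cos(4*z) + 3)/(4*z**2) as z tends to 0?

-15/2

Substitution gives 0/0; apply L'Hôpital's rule 2 times.
After differentiating numerator and denominator 2 times the quotient is (48*cos(4*z) + 12/(2*z + 1)^2)/(-8); at z = 0 this is -15/2.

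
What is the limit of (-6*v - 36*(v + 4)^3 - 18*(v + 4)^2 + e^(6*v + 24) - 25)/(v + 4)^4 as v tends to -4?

Direct substitution gives 0/0.
Apply L'Hôpital: lim (-36*v - 108*(v + 4)^2 + 6*e^(6*v + 24) - 150)/(4*(v + 4)^3), still 0/0.
Apply L'Hôpital: lim (-216*v + 36*e^(6*v + 24) - 900)/(12*(v + 4)^2), still 0/0.
Apply L'Hôpital: lim (216*e^(6*v + 24) - 216)/(24*v + 96), still 0/0.
After 4 applications of L'Hôpital's rule the quotient is (1296*e^(6*v + 24))/(24); substituting v = -4 gives 54.

54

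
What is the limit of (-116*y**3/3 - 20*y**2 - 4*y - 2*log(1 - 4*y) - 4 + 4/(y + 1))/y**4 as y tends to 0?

Substitution gives 0/0 (the numerator vanishes to order 4).
Expand each term to order y^4: the coefficient of y^4 in -2·ln(1 - 4y) is 128 and in 4·1/(1 + y) is 4.
Lower-order terms cancel with the polynomial part, so the numerator is (132)·y^4 + o(y^4), and the limit is (132)/(1) = 132.

132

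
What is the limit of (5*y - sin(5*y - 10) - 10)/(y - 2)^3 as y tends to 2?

Direct substitution gives 0/0.
Apply L'Hôpital: lim (5 - 5*cos(5*y - 10))/(3*(y - 2)^2), still 0/0.
Apply L'Hôpital: lim (25*sin(5*y - 10))/(6*y - 12), still 0/0.
After 3 applications of L'Hôpital's rule the quotient is (125*cos(5*y - 10))/(6); substituting y = 2 gives 125/6.

125/6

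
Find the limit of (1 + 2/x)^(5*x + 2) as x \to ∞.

The base → 1 and the exponent → ∞: a 1^∞ form.
Take logarithms: (5x + 2)·ln(1 + 2/x). Since ln(1+u) ~ u for small u, this behaves like (5x)·(2/x) → 10.
So the limit is e^(10).

e^(10)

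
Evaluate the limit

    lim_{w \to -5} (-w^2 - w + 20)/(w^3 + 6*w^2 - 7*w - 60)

9/8

Since w = -5 makes numerator and denominator zero, (w + 5) divides both.
Cancelling it gives (4 - w)/(w^2 + w - 12); now plug in w = -5 to get 9/8.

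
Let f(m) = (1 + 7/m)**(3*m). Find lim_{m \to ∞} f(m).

Write it as [(1 + 7/m)^m]^(3) · (1 + 7/m)^(0). The bracketed term tends to e^(7) and the second factor to 1, so the limit is e^(21).

e^(21)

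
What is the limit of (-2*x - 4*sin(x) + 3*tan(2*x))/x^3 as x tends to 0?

26/3

Substitution gives 0/0 (the numerator vanishes to order 3).
Expand each term to order x^3: the coefficient of x^3 in 3·tan(2x) is 8 and in -4·sin(x) is 2/3.
Lower-order terms cancel with the polynomial part, so the numerator is (26/3)·x^3 + o(x^3), and the limit is (26/3)/(1) = 26/3.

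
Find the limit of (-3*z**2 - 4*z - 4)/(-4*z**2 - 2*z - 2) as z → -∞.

Numerator and denominator both have degree 2.
Dividing every term by z^2, all lower-order terms vanish and the limit is the ratio of leading coefficients, -3/(-4) = 3/4.

3/4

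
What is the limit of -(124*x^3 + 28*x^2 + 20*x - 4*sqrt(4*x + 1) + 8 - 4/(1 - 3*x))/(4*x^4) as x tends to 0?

71

Substitution gives 0/0; apply L'Hôpital's rule 4 times.
After differentiating numerator and denominator 4 times the quotient is (960/(4*x + 1)^(7/2) + 7776/(3*x - 1)^5)/(-96); at x = 0 this is 71.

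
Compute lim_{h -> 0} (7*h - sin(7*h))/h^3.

Direct substitution gives 0/0.
Apply L'Hôpital: lim (7 - 7*cos(7*h))/(3*h^2), still 0/0.
Apply L'Hôpital: lim (49*sin(7*h))/(6*h), still 0/0.
After 3 applications of L'Hôpital's rule the quotient is (343*cos(7*h))/(6); substituting h = 0 gives 343/6.

343/6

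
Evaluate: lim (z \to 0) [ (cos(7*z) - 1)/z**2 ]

Direct substitution gives 0/0.
Apply L'Hôpital: lim (-7*sin(7*z))/(2*z), still 0/0.
After 2 applications of L'Hôpital's rule the quotient is (-49*cos(7*z))/(2); substituting z = 0 gives -49/2.

-49/2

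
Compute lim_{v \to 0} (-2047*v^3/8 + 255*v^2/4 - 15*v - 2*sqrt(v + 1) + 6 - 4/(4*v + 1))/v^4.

Substitution gives 0/0; apply L'Hôpital's rule 4 times.
After differentiating numerator and denominator 4 times the quotient is (-24576/(4*v + 1)^5 + 15/(8*(v + 1)^(7/2)))/(24); at v = 0 this is -65531/64.

-65531/64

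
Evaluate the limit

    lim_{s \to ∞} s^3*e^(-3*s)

0

Write as s^3/e^{3s}, an ∞/∞ form.
Exponential growth dominates any polynomial, so repeated L'Hôpital (or the standard result) gives 0.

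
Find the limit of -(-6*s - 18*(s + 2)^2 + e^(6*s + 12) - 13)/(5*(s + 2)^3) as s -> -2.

-36/5

Direct substitution gives 0/0.
Apply L'Hôpital: lim (-36*s + 6*e^(6*s + 12) - 78)/(-15*(s + 2)^2), still 0/0.
Apply L'Hôpital: lim (36*e^(6*s + 12) - 36)/(-30*s - 60), still 0/0.
After 3 applications of L'Hôpital's rule the quotient is (216*e^(6*s + 12))/(-30); substituting s = -2 gives -36/5.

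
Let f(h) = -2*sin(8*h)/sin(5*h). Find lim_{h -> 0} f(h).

Substitution gives 0/0.
Divide numerator and denominator by h: sin(8h)/h → 8 and sin(5h)/h → 5, so the limit is -2·8/5 = -16/5.

-16/5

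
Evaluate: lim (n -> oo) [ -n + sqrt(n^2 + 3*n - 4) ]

An ∞ − ∞ form. Rationalising with the conjugate, the difference becomes (3n - 4) / (√(n^2 + 3*n - 4) + n).
For large n the denominator behaves like 2·n, so the quotient tends to 3/2 = 3/2.

3/2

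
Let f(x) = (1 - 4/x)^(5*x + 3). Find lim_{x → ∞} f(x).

Let L be the limit and take ln: ln L = lim (5x + 3)·ln(1 - 4/x) = lim (5x + 3)·(-4/x + O(1/x²)) = -20.
Hence L = e^(-20).

e^(-20)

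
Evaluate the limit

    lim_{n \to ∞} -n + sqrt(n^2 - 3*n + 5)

This has the form ∞ − ∞. Multiply and divide by the conjugate √(n^2 - 3*n + 5) + n.
That gives (-3n + 5) / (√(n^2 - 3*n + 5) + n).
Divide numerator and denominator by n: the limit is -3/(2·1) = -3/2.

-3/2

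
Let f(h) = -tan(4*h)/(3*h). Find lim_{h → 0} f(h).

-4/3

Substitution gives 0/0.
Since tan(u)/u → 1 as u → 0, tan(4h)/(4h) → 1 and the limit is 4/(-3) = -4/3.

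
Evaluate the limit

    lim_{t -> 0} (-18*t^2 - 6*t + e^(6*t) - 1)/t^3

36

Direct substitution gives 0/0.
Apply L'Hôpital: lim (-36*t + 6*e^(6*t) - 6)/(3*t^2), still 0/0.
Apply L'Hôpital: lim (36*e^(6*t) - 36)/(6*t), still 0/0.
After 3 applications of L'Hôpital's rule the quotient is (216*e^(6*t))/(6); substituting t = 0 gives 36.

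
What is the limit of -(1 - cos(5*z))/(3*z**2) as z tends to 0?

-25/6

Substitution gives 0/0.
Use (1 − cos u)/u² → 1/2 with u = 5z: the limit is 5²/(2·(-3)) = -25/6.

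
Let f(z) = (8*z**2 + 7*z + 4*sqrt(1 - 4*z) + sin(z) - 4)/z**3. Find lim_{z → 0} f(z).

-97/6

Substitution gives 0/0 (the numerator vanishes to order 3).
Expand each term to order z^3: the coefficient of z^3 in 4·√(1 - 4z) is -16 and in sin(z) is -1/6.
Lower-order terms cancel with the polynomial part, so the numerator is (-97/6)·z^3 + o(z^3), and the limit is (-97/6)/(1) = -97/6.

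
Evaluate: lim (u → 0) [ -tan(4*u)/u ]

Substitution gives 0/0.
Since tan(θ)/θ → 1 as θ → 0, tan(4u)/(4u) → 1 and the limit is 4/(-1) = -4.

-4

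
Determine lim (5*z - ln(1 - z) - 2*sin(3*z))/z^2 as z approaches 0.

1/2

Substitution gives 0/0; apply L'Hôpital's rule 2 times.
After differentiating numerator and denominator 2 times the quotient is (18*sin(3*z) + (z - 1)^(-2))/(2); at z = 0 this is 1/2.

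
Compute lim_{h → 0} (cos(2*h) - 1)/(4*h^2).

Direct substitution gives 0/0.
Apply L'Hôpital: lim (-2*sin(2*h))/(8*h), still 0/0.
After 2 applications of L'Hôpital's rule the quotient is (-4*cos(2*h))/(8); substituting h = 0 gives -1/2.

-1/2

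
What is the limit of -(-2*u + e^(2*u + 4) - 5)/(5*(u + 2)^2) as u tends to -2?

-2/5

Direct substitution gives 0/0.
Apply L'Hôpital: lim (2*e^(2*u + 4) - 2)/(-10*u - 20), still 0/0.
After 2 applications of L'Hôpital's rule the quotient is (4*e^(2*u + 4))/(-10); substituting u = -2 gives -2/5.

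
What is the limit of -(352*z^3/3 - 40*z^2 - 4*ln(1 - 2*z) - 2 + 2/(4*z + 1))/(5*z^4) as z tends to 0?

Substitution gives 0/0 (the numerator vanishes to order 4).
Expand each term to order z^4: the coefficient of z^4 in -4·ln(1 - 2z) is 16 and in 2·1/(1 + 4z) is 512.
Lower-order terms cancel with the polynomial part, so the numerator is (528)·z^4 + o(z^4), and the limit is (528)/(-5) = -528/5.

-528/5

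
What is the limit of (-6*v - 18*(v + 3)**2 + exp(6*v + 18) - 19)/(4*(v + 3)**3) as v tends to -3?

9

Direct substitution gives 0/0.
Apply L'Hôpital: lim (-36*v + 6*e^(6*v + 18) - 114)/(12*(v + 3)^2), still 0/0.
Apply L'Hôpital: lim (36*e^(6*v + 18) - 36)/(24*v + 72), still 0/0.
After 3 applications of L'Hôpital's rule the quotient is (216*e^(6*v + 18))/(24); substituting v = -3 gives 9.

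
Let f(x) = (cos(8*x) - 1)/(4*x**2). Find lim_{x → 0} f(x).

-8

Direct substitution gives 0/0.
Apply L'Hôpital: lim (-8*sin(8*x))/(8*x), still 0/0.
After 2 applications of L'Hôpital's rule the quotient is (-64*cos(8*x))/(8); substituting x = 0 gives -8.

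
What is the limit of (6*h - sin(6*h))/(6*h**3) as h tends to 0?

Direct substitution gives 0/0.
Apply L'Hôpital: lim (6 - 6*cos(6*h))/(18*h^2), still 0/0.
Apply L'Hôpital: lim (36*sin(6*h))/(36*h), still 0/0.
After 3 applications of L'Hôpital's rule the quotient is (216*cos(6*h))/(36); substituting h = 0 gives 6.

6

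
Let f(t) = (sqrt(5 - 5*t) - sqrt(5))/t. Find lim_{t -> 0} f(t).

A 0/0 form; rationalise with √(5 - 5t) + √5. This collapses the numerator to -5t, leaving -5/(√(5 - 5t) + √5) → -5/(2√5) = -√(5)/2.

-√(5)/2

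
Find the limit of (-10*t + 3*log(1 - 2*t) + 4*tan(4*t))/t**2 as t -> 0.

Substitution gives 0/0; apply L'Hôpital's rule 2 times.
After differentiating numerator and denominator 2 times the quotient is (128*tan(4*t)/cos(4*t)^2 - 12/(2*t - 1)^2)/(2); at t = 0 this is -6.

-6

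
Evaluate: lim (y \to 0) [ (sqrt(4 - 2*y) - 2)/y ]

A 0/0 form; rationalise with √(4 - 2y) + √4. This collapses the numerator to -2y, leaving -2/(√(4 - 2y) + √4) → -2/(2√4) = -1/2.

-1/2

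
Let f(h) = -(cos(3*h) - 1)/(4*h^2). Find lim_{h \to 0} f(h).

Direct substitution gives 0/0.
Apply L'Hôpital: lim (-3*sin(3*h))/(-8*h), still 0/0.
After 2 applications of L'Hôpital's rule the quotient is (-9*cos(3*h))/(-8); substituting h = 0 gives 9/8.

9/8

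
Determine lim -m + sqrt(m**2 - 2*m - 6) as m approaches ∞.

-1

An ∞ − ∞ form. Rationalising with the conjugate, the difference becomes (-2m - 6) / (√(m^2 - 2*m - 6) + m).
For large m the denominator behaves like 2·m, so the quotient tends to -2/2 = -1.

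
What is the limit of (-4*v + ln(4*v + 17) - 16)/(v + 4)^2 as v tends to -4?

-8

Direct substitution gives 0/0.
Apply L'Hôpital: lim (-4 + 4/(4*v + 17))/(2*v + 8), still 0/0.
After 2 applications of L'Hôpital's rule the quotient is (-16/(4*v + 17)^2)/(2); substituting v = -4 gives -8.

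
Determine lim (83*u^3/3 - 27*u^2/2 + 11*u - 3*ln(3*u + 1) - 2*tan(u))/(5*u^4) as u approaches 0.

243/20

Substitution gives 0/0 (the numerator vanishes to order 4).
Expand each term to order u^4: the coefficient of u^4 in -2·tan(u) is 0 and in -3·ln(1 + 3u) is 243/4.
Lower-order terms cancel with the polynomial part, so the numerator is (243/4)·u^4 + o(u^4), and the limit is (243/4)/(5) = 243/20.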